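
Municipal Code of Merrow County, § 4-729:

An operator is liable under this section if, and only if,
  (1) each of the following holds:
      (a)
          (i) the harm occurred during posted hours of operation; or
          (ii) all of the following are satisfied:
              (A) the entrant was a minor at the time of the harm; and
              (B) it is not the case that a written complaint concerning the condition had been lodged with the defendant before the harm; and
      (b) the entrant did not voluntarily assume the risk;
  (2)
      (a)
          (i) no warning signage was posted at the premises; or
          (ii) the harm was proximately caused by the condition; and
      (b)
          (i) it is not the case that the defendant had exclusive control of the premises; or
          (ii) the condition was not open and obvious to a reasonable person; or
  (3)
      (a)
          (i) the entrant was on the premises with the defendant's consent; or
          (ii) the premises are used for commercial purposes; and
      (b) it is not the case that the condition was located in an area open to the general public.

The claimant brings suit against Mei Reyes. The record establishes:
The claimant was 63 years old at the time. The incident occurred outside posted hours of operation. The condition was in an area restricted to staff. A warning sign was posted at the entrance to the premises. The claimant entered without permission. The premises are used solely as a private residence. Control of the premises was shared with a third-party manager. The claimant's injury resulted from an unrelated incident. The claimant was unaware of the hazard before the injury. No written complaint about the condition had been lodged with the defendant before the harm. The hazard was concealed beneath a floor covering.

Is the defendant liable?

No — not liable.

(i) during posted hours — not satisfied.
(A) entrant a minor — fails.
(B) not (complaint lodged) — satisfied.
(ii) = F AND T = false.
So (a) is not satisfied (F OR F).
(b) no assumed risk — satisfied.
(1): F AND T → false.
(i) no signage posted — not satisfied.
(ii) proximate cause — not met.
So (a) is not satisfied (F OR F).
(i) not (exclusive control) — satisfied.
(ii) not open/obvious — met.
(b): T OR T → true.
(2): F AND T → false.
(i) consent to enter — not met.
(ii) commercial use — fails.
So (a) is not satisfied (F OR F).
(b) not (public area) — met.
So (3) is not satisfied (F AND T).
So Overall is not satisfied (F OR F OR F).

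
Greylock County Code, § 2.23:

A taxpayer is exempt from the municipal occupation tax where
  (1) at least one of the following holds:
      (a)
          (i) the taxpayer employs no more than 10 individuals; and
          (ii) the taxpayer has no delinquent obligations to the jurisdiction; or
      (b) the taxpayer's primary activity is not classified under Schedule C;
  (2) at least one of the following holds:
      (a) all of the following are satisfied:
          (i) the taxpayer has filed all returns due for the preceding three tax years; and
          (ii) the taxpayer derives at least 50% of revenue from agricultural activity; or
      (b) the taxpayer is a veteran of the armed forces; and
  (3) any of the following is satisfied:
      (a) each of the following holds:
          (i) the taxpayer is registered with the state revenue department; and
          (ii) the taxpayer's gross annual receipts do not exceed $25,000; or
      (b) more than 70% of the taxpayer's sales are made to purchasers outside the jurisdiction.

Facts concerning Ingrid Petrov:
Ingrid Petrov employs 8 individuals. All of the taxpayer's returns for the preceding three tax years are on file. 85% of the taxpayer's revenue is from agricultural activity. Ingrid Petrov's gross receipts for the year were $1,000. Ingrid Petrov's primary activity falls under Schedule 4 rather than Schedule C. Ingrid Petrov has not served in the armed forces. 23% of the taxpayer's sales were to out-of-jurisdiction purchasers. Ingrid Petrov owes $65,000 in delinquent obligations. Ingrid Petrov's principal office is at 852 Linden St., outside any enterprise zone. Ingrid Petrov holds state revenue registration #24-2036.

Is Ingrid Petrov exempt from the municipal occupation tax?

(i) ≤ 10 employees — holds.
(ii) no delinquency — not satisfied.
(a) = T AND F = false.
(b) not (Schedule C activity) — satisfied.
(1): F OR T → true.
(i) returns current — met.
(ii) ≥50% agricultural — satisfied.
So (a) is satisfied (T AND T).
(b) veteran — fails.
(2) = T OR F = true.
(i) state-registered — met.
(ii) receipts ≤ $25,000 — met.
(a): T AND T → true.
(b) >70% out-of-jur. sales — not satisfied.
So (3) is satisfied (T OR F).
Overall = T AND T AND T = true.

Yes — exempt.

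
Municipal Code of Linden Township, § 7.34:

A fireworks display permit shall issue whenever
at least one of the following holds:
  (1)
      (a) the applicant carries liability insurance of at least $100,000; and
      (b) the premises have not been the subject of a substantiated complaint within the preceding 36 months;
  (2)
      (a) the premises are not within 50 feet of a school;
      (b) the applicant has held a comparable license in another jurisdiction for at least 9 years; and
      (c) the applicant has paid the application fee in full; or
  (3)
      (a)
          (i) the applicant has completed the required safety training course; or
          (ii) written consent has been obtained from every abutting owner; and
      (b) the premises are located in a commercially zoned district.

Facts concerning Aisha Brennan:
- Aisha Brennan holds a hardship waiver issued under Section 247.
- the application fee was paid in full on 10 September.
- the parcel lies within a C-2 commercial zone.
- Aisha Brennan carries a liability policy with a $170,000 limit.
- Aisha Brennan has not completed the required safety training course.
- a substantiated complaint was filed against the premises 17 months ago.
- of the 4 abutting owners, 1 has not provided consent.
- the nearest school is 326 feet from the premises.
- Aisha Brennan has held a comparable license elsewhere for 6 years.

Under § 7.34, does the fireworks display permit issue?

(a) insurance ≥ $100,000 — holds.
(b) no complaint in 36 mo. — fails.
So (1) is not satisfied (T AND F).
(a) ≥50 ft from school — satisfied.
(b) prior license ≥ 9 yr — fails.
(c) fee paid — met.
(2): T AND F AND T → false.
(i) safety training — not satisfied.
(ii) all abutters consent — not satisfied.
(a): F OR F → false.
(b) commercially zoned — met.
(3): F AND T → false.
Overall = F OR F OR F = false.

No — denied.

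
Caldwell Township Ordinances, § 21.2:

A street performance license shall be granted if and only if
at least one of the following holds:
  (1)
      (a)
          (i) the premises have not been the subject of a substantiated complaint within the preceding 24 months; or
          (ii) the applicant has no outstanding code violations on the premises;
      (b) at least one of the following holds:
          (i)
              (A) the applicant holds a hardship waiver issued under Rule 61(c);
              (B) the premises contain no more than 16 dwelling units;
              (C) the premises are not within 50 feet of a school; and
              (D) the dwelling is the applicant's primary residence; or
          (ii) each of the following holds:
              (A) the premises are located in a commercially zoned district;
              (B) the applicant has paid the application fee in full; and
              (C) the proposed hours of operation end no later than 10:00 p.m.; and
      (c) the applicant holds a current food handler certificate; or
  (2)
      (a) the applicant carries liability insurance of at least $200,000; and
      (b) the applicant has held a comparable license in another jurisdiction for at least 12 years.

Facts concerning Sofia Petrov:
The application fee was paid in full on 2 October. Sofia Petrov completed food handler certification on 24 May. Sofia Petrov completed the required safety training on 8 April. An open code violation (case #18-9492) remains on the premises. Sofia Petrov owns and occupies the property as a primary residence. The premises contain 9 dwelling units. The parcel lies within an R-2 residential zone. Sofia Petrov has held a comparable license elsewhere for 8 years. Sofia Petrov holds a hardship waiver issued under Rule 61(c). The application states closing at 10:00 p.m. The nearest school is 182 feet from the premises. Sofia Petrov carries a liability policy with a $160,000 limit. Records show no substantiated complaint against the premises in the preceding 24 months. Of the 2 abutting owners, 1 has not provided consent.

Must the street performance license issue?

Yes — granted.

(i) no complaint in 24 mo. — holds.
(ii) no code violations — not met.
(a) = T OR F = true.
(A) hardship waiver — holds.
(B) ≤ 16 units — satisfied.
(C) ≥50 ft from school — met.
(D) primary residence — holds.
(i): T AND T AND T AND T → true.
(A) commercially zoned — fails.
(B) fee paid — met.
(C) closes by 10 p.m. — satisfied.
(ii) = F AND T AND T = false.
(b) = T OR F = true.
(c) food handler cert. — holds.
(1): T AND T AND T → true.
(a) insurance ≥ $200,000 — not satisfied.
(b) prior license ≥ 12 yr — not satisfied.
(2): F AND F → false.
So Overall is satisfied (T OR F).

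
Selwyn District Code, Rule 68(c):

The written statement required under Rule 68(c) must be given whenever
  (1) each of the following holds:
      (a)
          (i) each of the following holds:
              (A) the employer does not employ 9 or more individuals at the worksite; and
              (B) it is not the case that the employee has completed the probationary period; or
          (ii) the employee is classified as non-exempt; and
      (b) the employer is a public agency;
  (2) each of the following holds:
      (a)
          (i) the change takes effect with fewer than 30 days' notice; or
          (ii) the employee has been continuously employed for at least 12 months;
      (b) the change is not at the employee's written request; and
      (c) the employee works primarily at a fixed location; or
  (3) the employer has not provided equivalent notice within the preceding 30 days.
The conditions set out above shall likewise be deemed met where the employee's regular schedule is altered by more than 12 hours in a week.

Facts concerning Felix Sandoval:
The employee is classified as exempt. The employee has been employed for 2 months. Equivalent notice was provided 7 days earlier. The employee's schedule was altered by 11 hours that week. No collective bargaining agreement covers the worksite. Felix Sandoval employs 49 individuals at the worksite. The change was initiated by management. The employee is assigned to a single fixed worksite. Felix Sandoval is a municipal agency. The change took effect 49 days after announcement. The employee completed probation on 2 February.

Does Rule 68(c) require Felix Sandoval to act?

No — not required.

(A) not (≥ 9 at site) — fails.
(B) not (past probation) — not satisfied.
So (i) is not satisfied (F AND F).
(ii) non-exempt — not met.
(a): F OR F → false.
(b) public agency — met.
So (1) is not satisfied (F AND T).
(i) < 30 days' notice — fails.
(ii) tenure ≥ 12 mo. — fails.
So (a) is not satisfied (F OR F).
(b) not employee-requested — met.
(c) fixed location — met.
So (2) is not satisfied (F AND T AND T).
(3) no recent notice — fails.
Overall: F OR F OR F → false.
Exception (schedule shift > 12h) — not satisfied.
Result: main false OR exception false → false.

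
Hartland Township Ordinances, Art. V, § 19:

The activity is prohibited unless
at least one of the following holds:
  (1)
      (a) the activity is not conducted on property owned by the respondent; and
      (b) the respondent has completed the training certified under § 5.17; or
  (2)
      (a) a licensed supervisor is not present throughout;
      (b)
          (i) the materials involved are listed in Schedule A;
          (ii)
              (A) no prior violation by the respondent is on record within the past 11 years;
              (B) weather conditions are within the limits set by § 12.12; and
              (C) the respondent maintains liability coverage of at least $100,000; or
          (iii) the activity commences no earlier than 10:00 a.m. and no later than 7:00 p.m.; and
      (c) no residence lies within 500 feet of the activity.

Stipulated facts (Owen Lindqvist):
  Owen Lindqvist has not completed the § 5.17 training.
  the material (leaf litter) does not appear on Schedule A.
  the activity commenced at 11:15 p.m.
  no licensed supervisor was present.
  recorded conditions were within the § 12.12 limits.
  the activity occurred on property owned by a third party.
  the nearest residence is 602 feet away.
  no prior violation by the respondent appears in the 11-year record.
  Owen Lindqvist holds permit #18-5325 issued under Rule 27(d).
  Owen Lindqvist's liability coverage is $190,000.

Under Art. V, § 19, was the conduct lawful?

Yes — lawful.

(a) not (own property) — met.
(b) training certified — fails.
(1) = T AND F = false.
(a) not (supervisor present) — met.
(i) Schedule A material — not satisfied.
(A) no prior violation — holds.
(B) weather ok — met.
(C) coverage ≥ $100,000 — met.
(ii): T AND T AND T → true.
(iii) start within hours — fails.
(b): F OR T OR F → true.
(c) no residence in 500 ft — holds.
(2): T AND T AND T → true.
Overall: F OR T → true.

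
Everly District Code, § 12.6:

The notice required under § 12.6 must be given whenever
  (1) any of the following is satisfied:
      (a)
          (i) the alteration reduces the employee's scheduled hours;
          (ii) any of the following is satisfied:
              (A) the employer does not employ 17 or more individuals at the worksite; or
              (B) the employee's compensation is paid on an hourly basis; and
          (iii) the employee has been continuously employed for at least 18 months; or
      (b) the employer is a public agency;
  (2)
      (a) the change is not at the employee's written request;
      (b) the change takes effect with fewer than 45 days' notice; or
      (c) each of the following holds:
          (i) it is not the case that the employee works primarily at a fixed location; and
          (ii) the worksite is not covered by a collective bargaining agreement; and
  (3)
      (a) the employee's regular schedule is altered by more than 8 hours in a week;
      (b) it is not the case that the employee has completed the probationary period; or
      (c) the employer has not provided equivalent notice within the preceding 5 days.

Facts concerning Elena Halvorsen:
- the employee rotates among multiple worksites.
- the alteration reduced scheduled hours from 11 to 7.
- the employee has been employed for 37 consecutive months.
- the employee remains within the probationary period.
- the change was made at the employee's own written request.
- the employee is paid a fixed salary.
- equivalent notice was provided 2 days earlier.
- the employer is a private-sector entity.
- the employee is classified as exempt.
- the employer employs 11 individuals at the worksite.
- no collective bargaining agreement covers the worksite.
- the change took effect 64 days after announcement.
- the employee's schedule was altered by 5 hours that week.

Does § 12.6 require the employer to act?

(i) hours reduced — satisfied.
(A) not (≥ 17 at site) — satisfied.
(B) hourly-paid — fails.
(ii): T OR F → true.
(iii) tenure ≥ 18 mo. — holds.
(a) = T AND T AND T = true.
(b) public agency — fails.
(1): T OR F → true.
(a) not employee-requested — not satisfied.
(b) < 45 days' notice — not satisfied.
(i) not (fixed location) — holds.
(ii) no CBA — met.
(c): T AND T → true.
(2) = F OR F OR T = true.
(a) schedule shift > 8h — not met.
(b) not (past probation) — satisfied.
(c) no recent notice — not satisfied.
(3) = F OR T OR F = true.
Overall = T AND T AND T = true.

Yes — required.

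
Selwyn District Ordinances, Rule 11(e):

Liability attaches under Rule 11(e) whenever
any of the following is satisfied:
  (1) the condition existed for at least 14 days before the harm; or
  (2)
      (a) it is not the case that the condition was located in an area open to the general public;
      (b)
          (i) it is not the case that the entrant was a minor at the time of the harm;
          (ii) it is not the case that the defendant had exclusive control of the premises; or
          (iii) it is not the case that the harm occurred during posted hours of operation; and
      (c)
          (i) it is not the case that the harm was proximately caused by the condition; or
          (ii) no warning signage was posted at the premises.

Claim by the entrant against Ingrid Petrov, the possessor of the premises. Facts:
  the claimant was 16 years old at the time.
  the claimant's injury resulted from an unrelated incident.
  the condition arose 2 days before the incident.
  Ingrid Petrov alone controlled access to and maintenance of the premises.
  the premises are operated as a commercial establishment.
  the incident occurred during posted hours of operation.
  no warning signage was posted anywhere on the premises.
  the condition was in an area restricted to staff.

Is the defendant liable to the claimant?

(1) condition ≥14 days old — not met.
(a) not (public area) — holds.
(i) not (entrant a minor) — fails.
(ii) not (exclusive control) — fails.
(iii) not (during posted hours) — fails.
(b) = F OR F OR F = false.
(i) not (proximate cause) — holds.
(ii) no signage posted — satisfied.
(c): T OR T → true.
(2) = T AND F AND T = false.
Overall = F OR F = false.

No — not liable.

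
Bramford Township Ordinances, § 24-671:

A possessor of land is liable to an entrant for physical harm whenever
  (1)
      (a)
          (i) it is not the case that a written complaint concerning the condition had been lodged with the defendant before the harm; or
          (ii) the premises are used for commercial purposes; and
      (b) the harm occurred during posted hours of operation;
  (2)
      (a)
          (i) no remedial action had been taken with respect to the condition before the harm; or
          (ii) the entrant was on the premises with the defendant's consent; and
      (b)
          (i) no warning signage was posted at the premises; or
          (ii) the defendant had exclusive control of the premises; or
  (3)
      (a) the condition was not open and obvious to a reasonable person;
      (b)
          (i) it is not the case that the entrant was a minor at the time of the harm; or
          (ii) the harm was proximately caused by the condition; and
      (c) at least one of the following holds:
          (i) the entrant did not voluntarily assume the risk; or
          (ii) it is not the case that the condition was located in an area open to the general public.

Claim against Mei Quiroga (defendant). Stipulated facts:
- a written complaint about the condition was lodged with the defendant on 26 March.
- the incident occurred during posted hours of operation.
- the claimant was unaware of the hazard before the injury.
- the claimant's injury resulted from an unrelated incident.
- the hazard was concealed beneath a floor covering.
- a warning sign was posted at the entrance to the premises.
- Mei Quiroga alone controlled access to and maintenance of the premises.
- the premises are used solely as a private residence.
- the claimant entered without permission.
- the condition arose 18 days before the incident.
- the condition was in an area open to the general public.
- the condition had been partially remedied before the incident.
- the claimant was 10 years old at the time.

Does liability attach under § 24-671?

(i) not (complaint lodged) — fails.
(ii) commercial use — not satisfied.
(a): F OR F → false.
(b) during posted hours — met.
So (1) is not satisfied (F AND T).
(i) no remedial action — not satisfied.
(ii) consent to enter — fails.
So (a) is not satisfied (F OR F).
(i) no signage posted — not met.
(ii) exclusive control — satisfied.
(b) = F OR T = true.
(2) = F AND T = false.
(a) not open/obvious — holds.
(i) not (entrant a minor) — not satisfied.
(ii) proximate cause — not met.
So (b) is not satisfied (F OR F).
(i) no assumed risk — met.
(ii) not (public area) — fails.
(c) = T OR F = true.
(3): T AND F AND T → false.
Overall = F OR F OR F = false.

No — not liable.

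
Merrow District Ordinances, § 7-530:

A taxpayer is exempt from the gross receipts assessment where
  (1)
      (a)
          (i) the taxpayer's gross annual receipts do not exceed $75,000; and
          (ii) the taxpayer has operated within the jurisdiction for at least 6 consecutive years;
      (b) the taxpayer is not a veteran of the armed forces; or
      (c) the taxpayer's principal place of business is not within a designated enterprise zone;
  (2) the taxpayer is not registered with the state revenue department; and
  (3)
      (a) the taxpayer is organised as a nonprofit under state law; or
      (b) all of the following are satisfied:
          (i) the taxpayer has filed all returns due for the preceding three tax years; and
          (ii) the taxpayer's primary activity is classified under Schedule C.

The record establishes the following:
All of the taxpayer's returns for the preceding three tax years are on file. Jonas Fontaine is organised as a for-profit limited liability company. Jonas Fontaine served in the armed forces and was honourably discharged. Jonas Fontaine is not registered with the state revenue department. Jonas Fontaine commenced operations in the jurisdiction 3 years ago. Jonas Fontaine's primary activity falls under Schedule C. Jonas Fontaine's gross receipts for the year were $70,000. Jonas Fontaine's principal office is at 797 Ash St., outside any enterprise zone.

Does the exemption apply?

(i) receipts ≤ $75,000 — satisfied.
(ii) ≥ 6 yrs in jurisdiction — not satisfied.
(a): T AND F → false.
(b) not (veteran) — not satisfied.
(c) not (in enterprise zone) — holds.
(1) = F OR F OR T = true.
(2) not (state-registered) — satisfied.
(a) nonprofit — not met.
(i) returns current — met.
(ii) Schedule C activity — satisfied.
(b): T AND T → true.
So (3) is satisfied (F OR T).
Overall: T AND T AND T → true.

Yes — exempt.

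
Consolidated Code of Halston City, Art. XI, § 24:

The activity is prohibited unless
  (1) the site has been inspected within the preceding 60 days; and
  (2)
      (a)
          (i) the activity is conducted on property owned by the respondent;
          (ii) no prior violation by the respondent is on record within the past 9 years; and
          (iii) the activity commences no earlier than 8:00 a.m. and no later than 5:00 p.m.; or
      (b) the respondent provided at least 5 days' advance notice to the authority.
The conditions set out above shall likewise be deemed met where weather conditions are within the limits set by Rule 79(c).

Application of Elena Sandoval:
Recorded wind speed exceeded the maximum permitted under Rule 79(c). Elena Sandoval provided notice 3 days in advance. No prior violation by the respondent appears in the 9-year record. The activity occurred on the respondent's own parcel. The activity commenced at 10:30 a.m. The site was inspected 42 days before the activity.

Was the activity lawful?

(1) site inspected — met.
(i) own property — holds.
(ii) no prior violation — met.
(iii) start within hours — holds.
(a): T AND T AND T → true.
(b) ≥5 days' notice — not satisfied.
(2): T OR F → true.
Overall: T AND T → true.
Exception (weather ok) — not satisfied.
Result: main true OR exception false → true.

Yes — lawful.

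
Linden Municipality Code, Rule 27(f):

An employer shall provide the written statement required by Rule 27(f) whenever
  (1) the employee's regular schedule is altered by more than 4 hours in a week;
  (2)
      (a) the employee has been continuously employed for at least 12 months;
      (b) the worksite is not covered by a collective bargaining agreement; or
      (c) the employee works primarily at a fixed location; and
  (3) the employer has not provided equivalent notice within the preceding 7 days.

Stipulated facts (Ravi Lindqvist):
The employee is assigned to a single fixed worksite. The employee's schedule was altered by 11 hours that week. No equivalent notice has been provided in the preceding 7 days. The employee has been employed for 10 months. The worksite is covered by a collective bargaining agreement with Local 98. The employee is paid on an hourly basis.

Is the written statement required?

(1) schedule shift > 4h — met.
(a) tenure ≥ 12 mo. — fails.
(b) no CBA — not satisfied.
(c) fixed location — holds.
(2): F OR F OR T → true.
(3) no recent notice — satisfied.
Overall: T AND T AND T → true.

Yes — required.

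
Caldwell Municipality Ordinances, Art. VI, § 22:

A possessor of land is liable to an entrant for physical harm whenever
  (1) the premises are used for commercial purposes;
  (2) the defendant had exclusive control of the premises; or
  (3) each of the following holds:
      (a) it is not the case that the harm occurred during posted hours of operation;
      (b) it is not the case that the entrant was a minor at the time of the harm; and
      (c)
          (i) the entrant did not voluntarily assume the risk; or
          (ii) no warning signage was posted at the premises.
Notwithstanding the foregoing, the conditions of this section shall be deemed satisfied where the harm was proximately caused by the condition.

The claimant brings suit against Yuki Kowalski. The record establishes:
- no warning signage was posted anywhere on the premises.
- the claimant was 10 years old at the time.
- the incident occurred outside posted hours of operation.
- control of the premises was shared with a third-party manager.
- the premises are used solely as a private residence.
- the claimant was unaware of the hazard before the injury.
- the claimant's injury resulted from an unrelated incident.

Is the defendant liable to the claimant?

No — not liable.

(1) commercial use — not satisfied.
(2) exclusive control — not satisfied.
(a) not (during posted hours) — holds.
(b) not (entrant a minor) — fails.
(i) no assumed risk — satisfied.
(ii) no signage posted — met.
(c): T OR T → true.
(3) = T AND F AND T = false.
Overall = F OR F OR F = false.
Exception (proximate cause) — not satisfied.
Result: main false OR exception false → false.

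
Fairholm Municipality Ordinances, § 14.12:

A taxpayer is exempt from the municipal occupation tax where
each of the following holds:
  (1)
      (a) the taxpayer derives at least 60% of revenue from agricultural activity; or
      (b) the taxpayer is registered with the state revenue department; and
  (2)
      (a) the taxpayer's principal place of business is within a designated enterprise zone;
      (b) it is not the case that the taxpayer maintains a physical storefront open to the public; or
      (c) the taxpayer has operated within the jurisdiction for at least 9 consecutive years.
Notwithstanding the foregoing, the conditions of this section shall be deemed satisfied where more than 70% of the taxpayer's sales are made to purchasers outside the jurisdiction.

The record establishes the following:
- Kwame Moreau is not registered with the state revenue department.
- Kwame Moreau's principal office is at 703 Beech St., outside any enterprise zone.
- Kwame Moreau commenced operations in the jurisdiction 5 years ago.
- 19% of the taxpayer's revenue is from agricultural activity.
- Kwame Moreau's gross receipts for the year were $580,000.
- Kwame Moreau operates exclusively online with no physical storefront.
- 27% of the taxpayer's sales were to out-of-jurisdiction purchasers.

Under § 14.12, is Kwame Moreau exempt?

(a) ≥60% agricultural — not satisfied.
(b) state-registered — fails.
(1) = F OR F = false.
(a) in enterprise zone — fails.
(b) not (has storefront) — met.
(c) ≥ 9 yrs in jurisdiction — fails.
(2): F OR T OR F → true.
So Overall is not satisfied (F AND T).
Exception (>70% out-of-jur. sales) — not satisfied.
Result: main false OR exception false → false.

No — not exempt.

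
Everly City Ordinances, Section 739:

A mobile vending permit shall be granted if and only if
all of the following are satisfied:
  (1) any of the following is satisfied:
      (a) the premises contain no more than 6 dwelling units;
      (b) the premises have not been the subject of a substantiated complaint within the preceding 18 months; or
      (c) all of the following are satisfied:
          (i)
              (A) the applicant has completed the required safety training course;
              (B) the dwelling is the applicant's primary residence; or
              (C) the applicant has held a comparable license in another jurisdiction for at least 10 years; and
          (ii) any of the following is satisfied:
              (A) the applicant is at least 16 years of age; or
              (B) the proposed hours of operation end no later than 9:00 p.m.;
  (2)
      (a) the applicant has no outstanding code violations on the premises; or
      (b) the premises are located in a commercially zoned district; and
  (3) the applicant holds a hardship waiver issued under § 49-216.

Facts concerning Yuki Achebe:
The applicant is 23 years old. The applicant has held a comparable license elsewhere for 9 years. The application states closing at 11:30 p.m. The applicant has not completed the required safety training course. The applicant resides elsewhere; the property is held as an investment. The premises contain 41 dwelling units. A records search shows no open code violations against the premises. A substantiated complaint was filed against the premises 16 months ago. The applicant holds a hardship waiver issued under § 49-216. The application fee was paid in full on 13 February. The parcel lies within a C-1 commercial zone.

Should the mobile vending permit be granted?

No — denied.

(a) ≤ 6 units — not satisfied.
(b) no complaint in 18 mo. — not satisfied.
(A) safety training — fails.
(B) primary residence — not met.
(C) prior license ≥ 10 yr — not satisfied.
So (i) is not satisfied (F OR F OR F).
(A) age ≥ 16 — met.
(B) closes by 9 p.m. — not satisfied.
(ii) = T OR F = true.
So (c) is not satisfied (F AND T).
So (1) is not satisfied (F OR F OR F).
(a) no code violations — satisfied.
(b) commercially zoned — satisfied.
(2): T OR T → true.
(3) hardship waiver — satisfied.
Overall = F AND T AND T = false.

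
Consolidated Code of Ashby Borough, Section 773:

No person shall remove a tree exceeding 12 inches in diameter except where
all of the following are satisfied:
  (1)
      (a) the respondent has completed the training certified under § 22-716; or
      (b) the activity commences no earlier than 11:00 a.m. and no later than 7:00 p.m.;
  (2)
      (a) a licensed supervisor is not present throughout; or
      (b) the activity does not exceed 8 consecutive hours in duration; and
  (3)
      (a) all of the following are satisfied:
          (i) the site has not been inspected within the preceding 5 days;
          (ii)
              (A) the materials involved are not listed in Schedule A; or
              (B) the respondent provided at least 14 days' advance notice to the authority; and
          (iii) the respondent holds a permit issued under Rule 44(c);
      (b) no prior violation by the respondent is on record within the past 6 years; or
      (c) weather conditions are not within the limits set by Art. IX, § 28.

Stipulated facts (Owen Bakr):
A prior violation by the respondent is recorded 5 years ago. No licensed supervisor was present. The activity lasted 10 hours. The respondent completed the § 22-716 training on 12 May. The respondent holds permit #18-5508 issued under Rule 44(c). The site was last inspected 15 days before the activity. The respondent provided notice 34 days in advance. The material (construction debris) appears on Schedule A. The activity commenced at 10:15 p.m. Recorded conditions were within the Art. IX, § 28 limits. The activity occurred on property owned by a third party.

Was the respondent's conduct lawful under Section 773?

(a) training certified — holds.
(b) start within hours — not satisfied.
So (1) is satisfied (T OR F).
(a) not (supervisor present) — satisfied.
(b) ≤ 8 hrs duration — not satisfied.
(2): T OR F → true.
(i) not (site inspected) — met.
(A) not (Schedule A material) — fails.
(B) ≥14 days' notice — holds.
(ii) = F OR T = true.
(iii) holds permit — holds.
(a): T AND T AND T → true.
(b) no prior violation — fails.
(c) not (weather ok) — fails.
So (3) is satisfied (T OR F OR F).
Overall: T AND T AND T → true.

Yes — lawful.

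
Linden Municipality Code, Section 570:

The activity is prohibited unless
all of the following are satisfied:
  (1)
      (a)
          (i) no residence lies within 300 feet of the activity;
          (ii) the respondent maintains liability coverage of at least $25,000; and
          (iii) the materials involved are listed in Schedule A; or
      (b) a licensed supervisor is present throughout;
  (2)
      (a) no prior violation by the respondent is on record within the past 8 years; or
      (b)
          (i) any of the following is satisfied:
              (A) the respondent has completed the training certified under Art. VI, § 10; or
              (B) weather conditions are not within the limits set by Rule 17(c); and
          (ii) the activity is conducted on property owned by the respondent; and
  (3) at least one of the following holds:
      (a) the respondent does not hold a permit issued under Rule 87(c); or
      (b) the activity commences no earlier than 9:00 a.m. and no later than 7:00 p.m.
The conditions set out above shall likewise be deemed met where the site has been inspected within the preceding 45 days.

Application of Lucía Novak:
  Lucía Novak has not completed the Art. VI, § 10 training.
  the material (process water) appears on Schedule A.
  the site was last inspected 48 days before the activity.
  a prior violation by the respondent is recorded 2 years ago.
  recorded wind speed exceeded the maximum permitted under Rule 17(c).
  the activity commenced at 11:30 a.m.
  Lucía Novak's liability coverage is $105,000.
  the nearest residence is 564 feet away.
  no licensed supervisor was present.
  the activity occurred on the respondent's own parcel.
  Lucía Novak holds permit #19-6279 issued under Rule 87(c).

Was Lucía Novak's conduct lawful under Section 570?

(i) no residence in 300 ft — satisfied.
(ii) coverage ≥ $25,000 — satisfied.
(iii) Schedule A material — holds.
(a) = T AND T AND T = true.
(b) supervisor present — not satisfied.
(1): T OR F → true.
(a) no prior violation — not satisfied.
(A) training certified — not satisfied.
(B) not (weather ok) — holds.
(i): F OR T → true.
(ii) own property — satisfied.
So (b) is satisfied (T AND T).
(2) = F OR T = true.
(a) not (holds permit) — not met.
(b) start within hours — satisfied.
(3) = F OR T = true.
Overall: T AND T AND T → true.
Exception (site inspected) — not satisfied.
Result: main true OR exception false → true.

Yes — lawful.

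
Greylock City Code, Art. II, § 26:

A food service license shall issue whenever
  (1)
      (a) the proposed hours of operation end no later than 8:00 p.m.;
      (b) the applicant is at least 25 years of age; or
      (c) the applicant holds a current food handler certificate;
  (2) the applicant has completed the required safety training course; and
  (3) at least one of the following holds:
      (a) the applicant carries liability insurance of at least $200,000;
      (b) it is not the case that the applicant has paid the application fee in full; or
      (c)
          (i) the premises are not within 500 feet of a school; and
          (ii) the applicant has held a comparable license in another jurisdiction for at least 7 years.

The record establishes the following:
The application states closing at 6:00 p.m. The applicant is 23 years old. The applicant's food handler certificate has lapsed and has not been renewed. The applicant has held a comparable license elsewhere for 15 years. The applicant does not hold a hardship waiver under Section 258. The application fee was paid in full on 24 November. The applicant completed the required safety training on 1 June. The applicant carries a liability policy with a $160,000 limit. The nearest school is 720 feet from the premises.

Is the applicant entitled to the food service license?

(a) closes by 8 p.m. — satisfied.
(b) age ≥ 25 — not satisfied.
(c) food handler cert. — not met.
So (1) is satisfied (T OR F OR F).
(2) safety training — satisfied.
(a) insurance ≥ $200,000 — fails.
(b) not (fee paid) — fails.
(i) ≥500 ft from school — satisfied.
(ii) prior license ≥ 7 yr — satisfied.
(c): T AND T → true.
So (3) is satisfied (F OR F OR T).
Overall = T AND T AND T = true.

Yes — granted.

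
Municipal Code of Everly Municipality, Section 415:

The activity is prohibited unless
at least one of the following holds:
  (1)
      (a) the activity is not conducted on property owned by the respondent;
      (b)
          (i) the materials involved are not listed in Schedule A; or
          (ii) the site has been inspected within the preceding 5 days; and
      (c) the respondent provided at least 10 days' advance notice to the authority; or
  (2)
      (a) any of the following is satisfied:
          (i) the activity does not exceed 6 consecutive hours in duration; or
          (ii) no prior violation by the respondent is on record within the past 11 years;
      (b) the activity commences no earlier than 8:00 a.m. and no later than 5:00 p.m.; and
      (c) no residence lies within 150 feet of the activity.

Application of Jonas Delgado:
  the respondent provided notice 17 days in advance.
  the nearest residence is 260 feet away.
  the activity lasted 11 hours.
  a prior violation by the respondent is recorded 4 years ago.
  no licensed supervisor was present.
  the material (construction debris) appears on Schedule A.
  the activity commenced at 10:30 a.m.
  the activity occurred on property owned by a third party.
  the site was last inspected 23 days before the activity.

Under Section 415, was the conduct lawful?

No — unlawful.

(a) not (own property) — satisfied.
(i) not (Schedule A material) — fails.
(ii) site inspected — not met.
(b) = F OR F = false.
(c) ≥10 days' notice — holds.
So (1) is not satisfied (T AND F AND T).
(i) ≤ 6 hrs duration — fails.
(ii) no prior violation — fails.
(a) = F OR F = false.
(b) start within hours — met.
(c) no residence in 150 ft — satisfied.
So (2) is not satisfied (F AND T AND T).
Overall = F OR F = false.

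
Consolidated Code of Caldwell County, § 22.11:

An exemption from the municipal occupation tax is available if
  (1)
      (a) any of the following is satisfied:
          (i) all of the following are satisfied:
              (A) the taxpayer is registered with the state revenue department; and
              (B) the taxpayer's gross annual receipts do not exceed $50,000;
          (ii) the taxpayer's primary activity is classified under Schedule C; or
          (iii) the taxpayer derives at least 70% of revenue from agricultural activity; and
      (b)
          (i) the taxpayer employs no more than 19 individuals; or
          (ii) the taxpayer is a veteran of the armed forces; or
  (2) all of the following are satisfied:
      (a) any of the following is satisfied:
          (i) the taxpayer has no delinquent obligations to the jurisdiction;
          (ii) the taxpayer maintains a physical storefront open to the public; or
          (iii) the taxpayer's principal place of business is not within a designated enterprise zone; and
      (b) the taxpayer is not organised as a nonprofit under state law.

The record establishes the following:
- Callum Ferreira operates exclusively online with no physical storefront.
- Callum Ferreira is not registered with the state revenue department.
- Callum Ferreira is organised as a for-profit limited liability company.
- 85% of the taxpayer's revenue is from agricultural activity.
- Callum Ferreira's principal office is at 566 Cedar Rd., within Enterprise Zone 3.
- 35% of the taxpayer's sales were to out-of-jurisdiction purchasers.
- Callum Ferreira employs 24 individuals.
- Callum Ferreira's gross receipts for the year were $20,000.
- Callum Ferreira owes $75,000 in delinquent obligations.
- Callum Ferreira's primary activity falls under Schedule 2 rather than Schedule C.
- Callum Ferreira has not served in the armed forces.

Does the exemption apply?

No — not exempt.

(A) state-registered — not satisfied.
(B) receipts ≤ $50,000 — met.
(i) = F AND T = false.
(ii) Schedule C activity — not satisfied.
(iii) ≥70% agricultural — met.
So (a) is satisfied (F OR F OR T).
(i) ≤ 19 employees — not satisfied.
(ii) veteran — fails.
(b): F OR F → false.
(1): T AND F → false.
(i) no delinquency — not met.
(ii) has storefront — not met.
(iii) not (in enterprise zone) — not met.
(a): F OR F OR F → false.
(b) not (nonprofit) — met.
(2) = F AND T = false.
Overall: F OR F → false.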